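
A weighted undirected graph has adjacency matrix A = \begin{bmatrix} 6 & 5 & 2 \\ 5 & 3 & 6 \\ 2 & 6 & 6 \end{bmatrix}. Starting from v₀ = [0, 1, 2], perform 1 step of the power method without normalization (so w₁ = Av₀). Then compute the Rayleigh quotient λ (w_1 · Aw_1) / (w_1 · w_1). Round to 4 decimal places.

13.2429

w1 = Av₀ = (6·0 + 5·1 + 2·2; 5·0 + 3·1 + 6·2; 2·0 + 6·1 + 6·2) = (9, 15, 18)
Aw1 = (165, 198, 216)
w1·Aw1 = 9·165 + 15·198 + 18·216 = 8343; w1·w1 = 9·9 + 15·15 + 18·18 = 630
λ ≈ 8343/630 = 13.2429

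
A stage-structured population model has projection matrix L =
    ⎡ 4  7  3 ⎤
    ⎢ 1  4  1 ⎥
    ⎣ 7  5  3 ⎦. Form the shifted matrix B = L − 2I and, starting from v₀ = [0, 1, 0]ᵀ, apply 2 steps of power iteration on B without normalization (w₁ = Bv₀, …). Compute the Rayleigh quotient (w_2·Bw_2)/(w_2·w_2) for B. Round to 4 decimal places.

B = L − 2I has rows (2, 7, 3); (1, 2, 1); (7, 5, 1)
w1 = Bv₀ = (7, 2, 5)
w2 = Bw1 = (43, 16, 64)
Bw2 = (390, 139, 445)
w2·Bw2 = 47474; w2·w2 = 6201; μ ≈ 47474/6201 = 7.6559

μ ≈ 7.6559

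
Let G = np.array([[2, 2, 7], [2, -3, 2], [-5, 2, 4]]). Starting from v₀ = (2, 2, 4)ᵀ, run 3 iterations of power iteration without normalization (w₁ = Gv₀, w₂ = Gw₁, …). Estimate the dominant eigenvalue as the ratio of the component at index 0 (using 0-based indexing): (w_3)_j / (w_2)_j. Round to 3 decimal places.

λ ≈ -2.857

w1 = Gv₀ = (36, 6, 10)
w2 = Gw1 = (154, 74, -128)
w3 = Gw2 = (-440, -170, -1134)
Ratio at component: -440 / 154 = -2.857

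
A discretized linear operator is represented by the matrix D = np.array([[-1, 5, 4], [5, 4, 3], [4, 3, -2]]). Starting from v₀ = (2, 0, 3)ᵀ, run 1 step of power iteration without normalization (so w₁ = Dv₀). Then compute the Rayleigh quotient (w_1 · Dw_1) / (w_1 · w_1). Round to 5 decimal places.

w1 = Dv₀ = ((-1)·2 + 5·0 + 4·3; 5·2 + 4·0 + 3·3; 4·2 + 3·0 + (-2)·3) = (10, 19, 2)
Dw1 = (93, 132, 93)
w1·Dw1 = 10·93 + 19·132 + 2·93 = 3624; w1·w1 = 10·10 + 19·19 + 2·2 = 465
λ ≈ 3624/465 = 7.79355

7.79355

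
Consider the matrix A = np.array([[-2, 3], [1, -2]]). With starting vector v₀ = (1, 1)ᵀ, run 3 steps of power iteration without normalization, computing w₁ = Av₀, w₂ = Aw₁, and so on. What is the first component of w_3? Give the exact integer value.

w1 = Av₀ = (1, -1)
w2 = Aw1 = (-5, 3)
w3 = Aw2 = (19, -11)
The requested component of w3 is 19.

19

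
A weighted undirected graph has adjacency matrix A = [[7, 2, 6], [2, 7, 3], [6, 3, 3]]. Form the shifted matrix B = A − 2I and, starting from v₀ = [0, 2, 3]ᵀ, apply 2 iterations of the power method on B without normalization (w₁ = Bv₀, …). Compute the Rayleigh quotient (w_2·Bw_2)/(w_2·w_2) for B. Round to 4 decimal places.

11.0845

B = A − 2I has rows (5, 2, 6); (2, 5, 3); (6, 3, 1)
w1 = Bv₀ = (5·0 + 2·2 + 6·3; 2·0 + 5·2 + 3·3; 6·0 + 3·2 + 1·3) = (22, 19, 9)
w2 = Bw1 = (5·22 + 2·19 + 6·9; 2·22 + 5·19 + 3·9; 6·22 + 3·19 + 1·9) = (202, 166, 198)
Bw2 = (2530, 1828, 1908)
w2·Bw2 = 1192292; w2·w2 = 107564; μ ≈ 1192292/107564 = 11.0845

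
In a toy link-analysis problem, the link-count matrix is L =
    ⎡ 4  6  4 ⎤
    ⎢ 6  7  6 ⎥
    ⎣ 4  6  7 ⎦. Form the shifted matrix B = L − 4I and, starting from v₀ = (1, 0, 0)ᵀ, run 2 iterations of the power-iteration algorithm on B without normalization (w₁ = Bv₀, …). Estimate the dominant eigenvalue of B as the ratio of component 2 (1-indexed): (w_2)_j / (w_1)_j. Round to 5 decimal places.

7.00000

B = L − 4I has rows (0, 6, 4); (6, 3, 6); (4, 6, 3)
w1 = Bv₀ = (0·1 + 6·0 + 4·0; 6·1 + 3·0 + 6·0; 4·1 + 6·0 + 3·0) = (0, 6, 4)
w2 = Bw1 = (0·0 + 6·6 + 4·4; 6·0 + 3·6 + 6·4; 4·0 + 6·6 + 3·4) = (52, 42, 48)
Ratio: 42/6 = 7.00000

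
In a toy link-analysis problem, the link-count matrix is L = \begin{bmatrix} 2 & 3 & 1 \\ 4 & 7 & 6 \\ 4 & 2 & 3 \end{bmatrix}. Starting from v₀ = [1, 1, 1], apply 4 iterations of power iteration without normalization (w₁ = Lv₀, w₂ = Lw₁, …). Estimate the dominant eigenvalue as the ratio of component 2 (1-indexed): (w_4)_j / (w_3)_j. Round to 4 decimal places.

λ ≈ 11.0891

w1 = Lv₀ = (6, 17, 9)
w2 = Lw1 = (72, 197, 85)
w3 = Lw2 = (820, 2177, 937)
w4 = Lw3 = (9108, 24141, 10445)
Ratio at component: 24141 / 2177 = 11.0891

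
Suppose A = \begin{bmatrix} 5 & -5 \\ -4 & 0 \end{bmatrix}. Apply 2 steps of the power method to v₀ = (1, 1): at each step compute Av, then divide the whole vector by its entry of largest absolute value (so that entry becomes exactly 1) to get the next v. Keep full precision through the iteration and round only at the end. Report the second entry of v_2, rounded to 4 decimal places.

Av0 = (0.00000, -4.00000); divide by -4.00000 → v1 = (0.00000, 1.00000)
Av1 = (-5.00000, 0.00000); divide by -5.00000 → v2 = (1.00000, 0.00000)
Requested entry of v2: 0/20 = 0.0000

0.0000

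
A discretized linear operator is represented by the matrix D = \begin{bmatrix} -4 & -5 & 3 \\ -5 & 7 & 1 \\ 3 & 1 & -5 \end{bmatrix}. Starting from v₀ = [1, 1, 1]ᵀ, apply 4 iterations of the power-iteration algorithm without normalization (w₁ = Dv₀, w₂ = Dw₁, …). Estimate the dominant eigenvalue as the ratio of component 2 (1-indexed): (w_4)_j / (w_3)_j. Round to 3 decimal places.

w1 = Dv₀ = ((-4)·1 + (-5)·1 + 3·1; (-5)·1 + 7·1 + 1·1; 3·1 + 1·1 + (-5)·1) = (-6, 3, -1)
w2 = Dw1 = ((-4)·(-6) + (-5)·3 + 3·(-1); (-5)·(-6) + 7·3 + 1·(-1); 3·(-6) + 1·3 + (-5)·(-1)) = (6, 50, -10)
w3 = Dw2 = (-304, 310, 118)
w4 = Dw3 = (20, 3808, -1192)
Ratio at component: 3808 / 310 = 12.284

12.284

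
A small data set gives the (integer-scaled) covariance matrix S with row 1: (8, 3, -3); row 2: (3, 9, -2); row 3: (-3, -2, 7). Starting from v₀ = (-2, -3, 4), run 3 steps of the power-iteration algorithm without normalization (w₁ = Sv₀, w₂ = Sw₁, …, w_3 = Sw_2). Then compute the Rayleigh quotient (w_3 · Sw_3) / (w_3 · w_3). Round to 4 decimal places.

13.4396

w1 = Sv₀ = (8·(-2) + 3·(-3) + (-3)·4; 3·(-2) + 9·(-3) + (-2)·4; (-3)·(-2) + (-2)·(-3) + 7·4) = (-37, -41, 40)
w2 = Sw1 = (8·(-37) + 3·(-41) + (-3)·40; 3·(-37) + 9·(-41) + (-2)·40; (-3)·(-37) + (-2)·(-41) + 7·40) = (-539, -560, 473)
w3 = Sw2 = (-7411, -7603, 6048)
Sw3 = (-100241, -102756, 79775)
w3·Sw3 = (-7411)·(-100241) + (-7603)·(-102756) + 6048·79775 = 2006619119; w3·w3 = (-7411)·(-7411) + (-7603)·(-7603) + 6048·6048 = 149306834
λ ≈ 2006619119/149306834 = 13.4396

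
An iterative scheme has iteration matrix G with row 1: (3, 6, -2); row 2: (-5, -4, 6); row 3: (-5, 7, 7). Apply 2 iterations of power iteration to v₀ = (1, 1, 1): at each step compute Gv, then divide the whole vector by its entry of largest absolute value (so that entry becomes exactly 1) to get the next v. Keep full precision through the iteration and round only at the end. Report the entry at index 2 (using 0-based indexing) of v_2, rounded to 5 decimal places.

Gv0 = (7.000000, -3.000000, 9.000000); divide by 9.000000 → v1 = (0.777778, -0.333333, 1.000000)
Gv1 = (-1.666667, 3.444444, 0.777778); divide by 3.444444 → v2 = (-0.483871, 1.000000, 0.225806)
Requested entry of v2: 7/31 = 0.22581

0.22581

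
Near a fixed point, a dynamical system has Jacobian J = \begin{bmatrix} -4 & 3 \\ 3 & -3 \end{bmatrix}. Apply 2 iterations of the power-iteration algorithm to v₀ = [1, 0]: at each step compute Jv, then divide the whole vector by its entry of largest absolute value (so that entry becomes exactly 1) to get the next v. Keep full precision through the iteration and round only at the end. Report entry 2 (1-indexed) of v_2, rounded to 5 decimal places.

-0.84000

Jv0 = (-4.000000, 3.000000); divide by -4.000000 → v1 = (1.000000, -0.750000)
Jv1 = (-6.250000, 5.250000); divide by -6.250000 → v2 = (1.000000, -0.840000)
Requested entry of v2: -21/25 = -0.84000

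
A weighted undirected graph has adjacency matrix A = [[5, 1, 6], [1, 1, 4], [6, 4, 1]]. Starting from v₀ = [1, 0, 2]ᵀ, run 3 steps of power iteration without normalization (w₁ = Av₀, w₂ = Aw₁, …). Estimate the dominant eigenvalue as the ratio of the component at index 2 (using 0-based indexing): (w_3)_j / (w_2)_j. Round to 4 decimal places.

w1 = Av₀ = (5·1 + 1·0 + 6·2; 1·1 + 1·0 + 4·2; 6·1 + 4·0 + 1·2) = (17, 9, 8)
w2 = Aw1 = (5·17 + 1·9 + 6·8; 1·17 + 1·9 + 4·8; 6·17 + 4·9 + 1·8) = (142, 58, 146)
w3 = Aw2 = (1644, 784, 1230)
Ratio at component: 1230 / 146 = 8.4247

λ ≈ 8.4247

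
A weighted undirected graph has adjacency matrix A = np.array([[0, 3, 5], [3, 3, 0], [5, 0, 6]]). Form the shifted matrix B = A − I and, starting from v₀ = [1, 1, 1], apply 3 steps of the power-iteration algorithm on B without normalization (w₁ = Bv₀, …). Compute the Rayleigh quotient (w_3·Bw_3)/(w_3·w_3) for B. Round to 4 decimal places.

B = A − I has rows (-1, 3, 5); (3, 2, 0); (5, 0, 5)
w1 = Bv₀ = ((-1)·1 + 3·1 + 5·1; 3·1 + 2·1 + 0·1; 5·1 + 0·1 + 5·1) = (7, 5, 10)
w2 = Bw1 = ((-1)·7 + 3·5 + 5·10; 3·7 + 2·5 + 0·10; 5·7 + 0·5 + 5·10) = (58, 31, 85)
w3 = Bw2 = (460, 236, 715)
Bw3 = (3823, 1852, 5875)
w3·Bw3 = 6396277; w3·w3 = 778521; μ ≈ 6396277/778521 = 8.2159

μ ≈ 8.2159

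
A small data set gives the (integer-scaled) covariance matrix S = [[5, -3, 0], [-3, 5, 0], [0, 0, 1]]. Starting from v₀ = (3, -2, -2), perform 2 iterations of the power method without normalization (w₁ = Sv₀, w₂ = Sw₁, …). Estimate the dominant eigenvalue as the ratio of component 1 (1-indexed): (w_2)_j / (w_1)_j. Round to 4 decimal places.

w1 = Sv₀ = (21, -19, -2)
w2 = Sw1 = (162, -158, -2)
Ratio at component: 162 / 21 = 7.7143

7.7143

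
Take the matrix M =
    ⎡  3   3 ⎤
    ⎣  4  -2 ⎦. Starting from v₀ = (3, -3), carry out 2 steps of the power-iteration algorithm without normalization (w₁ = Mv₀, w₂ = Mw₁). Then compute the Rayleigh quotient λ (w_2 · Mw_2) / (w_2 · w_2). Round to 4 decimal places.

w1 = Mv₀ = (0, 18)
w2 = Mw1 = (54, -36)
Mw2 = (54, 288)
w2·Mw2 = 54·54 + (-36)·288 = -7452; w2·w2 = 54·54 + (-36)·(-36) = 4212
λ ≈ -7452/4212 = -1.7692

-1.7692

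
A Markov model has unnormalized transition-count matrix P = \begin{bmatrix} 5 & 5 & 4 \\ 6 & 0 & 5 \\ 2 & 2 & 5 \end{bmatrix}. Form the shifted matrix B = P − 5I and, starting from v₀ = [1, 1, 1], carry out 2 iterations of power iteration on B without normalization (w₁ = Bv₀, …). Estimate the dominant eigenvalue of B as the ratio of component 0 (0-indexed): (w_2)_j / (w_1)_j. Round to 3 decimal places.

5.111

B = P − 5I has rows (0, 5, 4); (6, -5, 5); (2, 2, 0)
w1 = Bv₀ = (0·1 + 5·1 + 4·1; 6·1 + (-5)·1 + 5·1; 2·1 + 2·1 + 0·1) = (9, 6, 4)
w2 = Bw1 = (0·9 + 5·6 + 4·4; 6·9 + (-5)·6 + 5·4; 2·9 + 2·6 + 0·4) = (46, 44, 30)
Ratio: 46/9 = 5.111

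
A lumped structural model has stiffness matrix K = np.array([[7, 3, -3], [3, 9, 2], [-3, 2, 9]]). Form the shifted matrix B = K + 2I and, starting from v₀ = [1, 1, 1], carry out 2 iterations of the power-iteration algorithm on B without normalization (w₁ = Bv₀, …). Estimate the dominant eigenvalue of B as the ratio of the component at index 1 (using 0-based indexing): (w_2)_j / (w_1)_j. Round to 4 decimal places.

B = K + 2I has rows (9, 3, -3); (3, 11, 2); (-3, 2, 11)
w1 = Bv₀ = (9·1 + 3·1 + (-3)·1; 3·1 + 11·1 + 2·1; (-3)·1 + 2·1 + 11·1) = (9, 16, 10)
w2 = Bw1 = (9·9 + 3·16 + (-3)·10; 3·9 + 11·16 + 2·10; (-3)·9 + 2·16 + 11·10) = (99, 223, 115)
Ratio: 223/16 = 13.9375

μ ≈ 13.9375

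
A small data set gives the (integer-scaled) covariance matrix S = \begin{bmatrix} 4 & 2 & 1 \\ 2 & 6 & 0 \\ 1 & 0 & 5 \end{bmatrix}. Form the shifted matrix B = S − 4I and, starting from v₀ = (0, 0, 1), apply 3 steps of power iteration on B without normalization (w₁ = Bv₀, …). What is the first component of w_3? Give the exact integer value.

6

B = S − 4I has rows (0, 2, 1); (2, 2, 0); (1, 0, 1)
w1 = Bv₀ = (0·0 + 2·0 + 1·1; 2·0 + 2·0 + 0·1; 1·0 + 0·0 + 1·1) = (1, 0, 1)
w2 = Bw1 = (0·1 + 2·0 + 1·1; 2·1 + 2·0 + 0·1; 1·1 + 0·0 + 1·1) = (1, 2, 2)
w3 = Bw2 = (6, 6, 3)
Requested component of w3: 6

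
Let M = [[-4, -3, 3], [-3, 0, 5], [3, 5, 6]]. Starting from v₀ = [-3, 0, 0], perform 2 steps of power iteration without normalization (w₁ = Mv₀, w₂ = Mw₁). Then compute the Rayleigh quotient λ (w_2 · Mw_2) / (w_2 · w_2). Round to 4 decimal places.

w1 = Mv₀ = (12, 9, -9)
w2 = Mw1 = (-102, -81, 27)
Mw2 = (732, 441, -549)
w2·Mw2 = (-102)·732 + (-81)·441 + 27·(-549) = -125208; w2·w2 = (-102)·(-102) + (-81)·(-81) + 27·27 = 17694
λ ≈ -125208/17694 = -7.0763

λ ≈ -7.0763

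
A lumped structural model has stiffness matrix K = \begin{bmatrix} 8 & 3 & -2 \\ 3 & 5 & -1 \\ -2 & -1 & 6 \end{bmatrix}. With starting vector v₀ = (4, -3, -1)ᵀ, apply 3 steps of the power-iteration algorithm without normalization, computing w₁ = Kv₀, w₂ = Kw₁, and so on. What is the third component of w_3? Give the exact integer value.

w1 = Kv₀ = (25, -2, -11)
w2 = Kw1 = (216, 76, -114)
w3 = Kw2 = (2184, 1142, -1192)
The requested component of w3 is -1192.

-1192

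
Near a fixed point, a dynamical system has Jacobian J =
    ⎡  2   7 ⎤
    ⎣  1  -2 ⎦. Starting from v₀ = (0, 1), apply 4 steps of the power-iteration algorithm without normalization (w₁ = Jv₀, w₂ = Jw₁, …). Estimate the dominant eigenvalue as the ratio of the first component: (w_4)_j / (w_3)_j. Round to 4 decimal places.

λ ≈ 0.0000

w1 = Jv₀ = (7, -2)
w2 = Jw1 = (0, 11)
w3 = Jw2 = (77, -22)
w4 = Jw3 = (0, 121)
Ratio at component: 0 / 77 = 0.0000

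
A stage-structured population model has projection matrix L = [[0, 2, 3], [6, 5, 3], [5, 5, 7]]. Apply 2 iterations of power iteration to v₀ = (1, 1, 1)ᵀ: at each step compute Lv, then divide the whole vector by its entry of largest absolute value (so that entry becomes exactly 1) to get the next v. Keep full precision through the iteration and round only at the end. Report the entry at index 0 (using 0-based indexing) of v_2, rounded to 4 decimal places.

0.3692

Lv0 = (5.00000, 14.00000, 17.00000); divide by 17.00000 → v1 = (0.29412, 0.82353, 1.00000)
Lv1 = (4.64706, 8.88235, 12.58824); divide by 12.58824 → v2 = (0.36916, 0.70561, 1.00000)
Requested entry of v2: 79/214 = 0.3692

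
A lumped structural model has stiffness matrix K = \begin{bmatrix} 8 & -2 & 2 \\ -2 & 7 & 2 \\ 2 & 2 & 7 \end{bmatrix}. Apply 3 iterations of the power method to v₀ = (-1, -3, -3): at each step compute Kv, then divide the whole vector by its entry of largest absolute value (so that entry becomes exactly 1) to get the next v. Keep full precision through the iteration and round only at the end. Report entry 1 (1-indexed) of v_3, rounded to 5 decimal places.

0.27631

Kv0 = (-8.000000, -25.000000, -29.000000); divide by -29.000000 → v1 = (0.275862, 0.862069, 1.000000)
Kv1 = (2.482759, 7.482759, 9.275862); divide by 9.275862 → v2 = (0.267658, 0.806691, 1.000000)
Kv2 = (2.527881, 7.111524, 9.148699); divide by 9.148699 → v3 = (0.276310, 0.777326, 1.000000)
Requested entry of v3: -680/-2461 = 0.27631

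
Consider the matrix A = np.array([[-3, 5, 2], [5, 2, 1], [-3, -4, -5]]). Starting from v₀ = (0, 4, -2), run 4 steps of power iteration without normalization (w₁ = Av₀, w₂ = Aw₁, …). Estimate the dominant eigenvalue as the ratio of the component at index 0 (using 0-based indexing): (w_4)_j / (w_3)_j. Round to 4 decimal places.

λ ≈ -3.4312

w1 = Av₀ = ((-3)·0 + 5·4 + 2·(-2); 5·0 + 2·4 + 1·(-2); (-3)·0 + (-4)·4 + (-5)·(-2)) = (16, 6, -6)
w2 = Aw1 = ((-3)·16 + 5·6 + 2·(-6); 5·16 + 2·6 + 1·(-6); (-3)·16 + (-4)·6 + (-5)·(-6)) = (-30, 86, -42)
w3 = Aw2 = (436, -20, -44)
w4 = Aw3 = (-1496, 2096, -1008)
Ratio at component: -1496 / 436 = -3.4312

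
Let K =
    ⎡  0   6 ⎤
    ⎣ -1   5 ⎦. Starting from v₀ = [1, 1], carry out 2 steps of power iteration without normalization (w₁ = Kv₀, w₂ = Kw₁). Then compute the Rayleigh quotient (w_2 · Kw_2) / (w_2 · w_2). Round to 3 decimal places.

w1 = Kv₀ = (0·1 + 6·1; (-1)·1 + 5·1) = (6, 4)
w2 = Kw1 = (0·6 + 6·4; (-1)·6 + 5·4) = (24, 14)
Kw2 = (84, 46)
w2·Kw2 = 24·84 + 14·46 = 2660; w2·w2 = 24·24 + 14·14 = 772
λ ≈ 2660/772 = 3.446

λ ≈ 3.446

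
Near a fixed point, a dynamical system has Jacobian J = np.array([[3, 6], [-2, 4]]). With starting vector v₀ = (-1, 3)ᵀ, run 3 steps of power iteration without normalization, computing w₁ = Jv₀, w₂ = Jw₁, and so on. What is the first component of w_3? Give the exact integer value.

w1 = Jv₀ = (15, 14)
w2 = Jw1 = (129, 26)
w3 = Jw2 = (543, -154)
The requested component of w3 is 543.

543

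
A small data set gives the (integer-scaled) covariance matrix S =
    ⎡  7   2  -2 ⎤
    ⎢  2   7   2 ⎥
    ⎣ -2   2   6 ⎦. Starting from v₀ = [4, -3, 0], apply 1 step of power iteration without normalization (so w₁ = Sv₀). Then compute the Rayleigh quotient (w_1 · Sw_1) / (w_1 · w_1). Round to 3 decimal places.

w1 = Sv₀ = (7·4 + 2·(-3) + (-2)·0; 2·4 + 7·(-3) + 2·0; (-2)·4 + 2·(-3) + 6·0) = (22, -13, -14)
Sw1 = (156, -75, -154)
w1·Sw1 = 22·156 + (-13)·(-75) + (-14)·(-154) = 6563; w1·w1 = 22·22 + (-13)·(-13) + (-14)·(-14) = 849
λ ≈ 6563/849 = 7.730

λ ≈ 7.730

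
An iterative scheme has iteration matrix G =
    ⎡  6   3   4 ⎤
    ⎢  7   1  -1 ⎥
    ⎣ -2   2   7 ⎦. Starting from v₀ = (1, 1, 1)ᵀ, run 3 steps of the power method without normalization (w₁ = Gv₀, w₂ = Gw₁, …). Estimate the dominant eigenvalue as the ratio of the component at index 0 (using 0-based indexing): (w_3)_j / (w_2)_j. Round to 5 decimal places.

9.31496

w1 = Gv₀ = (6·1 + 3·1 + 4·1; 7·1 + 1·1 + (-1)·1; (-2)·1 + 2·1 + 7·1) = (13, 7, 7)
w2 = Gw1 = (6·13 + 3·7 + 4·7; 7·13 + 1·7 + (-1)·7; (-2)·13 + 2·7 + 7·7) = (127, 91, 37)
w3 = Gw2 = (1183, 943, 187)
Ratio at component: 1183 / 127 = 9.31496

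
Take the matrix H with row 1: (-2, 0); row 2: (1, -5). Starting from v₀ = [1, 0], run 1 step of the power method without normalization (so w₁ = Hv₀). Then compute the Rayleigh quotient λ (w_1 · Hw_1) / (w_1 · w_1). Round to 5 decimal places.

w1 = Hv₀ = ((-2)·1 + 0·0; 1·1 + (-5)·0) = (-2, 1)
Hw1 = (4, -7)
w1·Hw1 = (-2)·4 + 1·(-7) = -15; w1·w1 = (-2)·(-2) + 1·1 = 5
λ ≈ -15/5 = -3.00000

-3.00000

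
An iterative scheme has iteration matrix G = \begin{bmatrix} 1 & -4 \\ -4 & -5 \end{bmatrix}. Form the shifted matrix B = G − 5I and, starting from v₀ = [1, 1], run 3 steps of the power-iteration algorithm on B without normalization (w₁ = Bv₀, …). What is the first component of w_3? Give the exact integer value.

-1040

B = G − 5I has rows (-4, -4); (-4, -10)
w1 = Bv₀ = ((-4)·1 + (-4)·1; (-4)·1 + (-10)·1) = (-8, -14)
w2 = Bw1 = ((-4)·(-8) + (-4)·(-14); (-4)·(-8) + (-10)·(-14)) = (88, 172)
w3 = Bw2 = (-1040, -2072)
Requested component of w3: -1040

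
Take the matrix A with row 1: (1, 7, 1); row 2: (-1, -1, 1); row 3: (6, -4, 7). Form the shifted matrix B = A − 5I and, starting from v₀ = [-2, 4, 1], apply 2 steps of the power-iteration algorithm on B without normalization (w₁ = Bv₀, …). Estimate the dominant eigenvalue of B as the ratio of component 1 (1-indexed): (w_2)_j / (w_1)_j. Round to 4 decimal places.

μ ≈ -8.6757

B = A − 5I has rows (-4, 7, 1); (-1, -6, 1); (6, -4, 2)
w1 = Bv₀ = ((-4)·(-2) + 7·4 + 1·1; (-1)·(-2) + (-6)·4 + 1·1; 6·(-2) + (-4)·4 + 2·1) = (37, -21, -26)
w2 = Bw1 = ((-4)·37 + 7·(-21) + 1·(-26); (-1)·37 + (-6)·(-21) + 1·(-26); 6·37 + (-4)·(-21) + 2·(-26)) = (-321, 63, 254)
Ratio: -321/37 = -8.6757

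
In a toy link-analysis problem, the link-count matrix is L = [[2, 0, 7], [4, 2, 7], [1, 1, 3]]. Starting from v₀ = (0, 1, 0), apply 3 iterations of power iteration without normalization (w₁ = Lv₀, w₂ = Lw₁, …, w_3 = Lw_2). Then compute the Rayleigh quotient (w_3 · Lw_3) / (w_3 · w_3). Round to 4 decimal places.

λ ≈ 6.9580

w1 = Lv₀ = (0, 2, 1)
w2 = Lw1 = (7, 11, 5)
w3 = Lw2 = (49, 85, 33)
Lw3 = (329, 597, 233)
w3·Lw3 = 49·329 + 85·597 + 33·233 = 74555; w3·w3 = 49·49 + 85·85 + 33·33 = 10715
λ ≈ 74555/10715 = 6.9580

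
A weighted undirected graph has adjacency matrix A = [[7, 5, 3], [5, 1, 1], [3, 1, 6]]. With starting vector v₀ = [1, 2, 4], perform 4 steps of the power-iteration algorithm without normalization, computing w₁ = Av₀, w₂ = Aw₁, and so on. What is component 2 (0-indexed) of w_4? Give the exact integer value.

31762

w1 = Av₀ = (7·1 + 5·2 + 3·4; 5·1 + 1·2 + 1·4; 3·1 + 1·2 + 6·4) = (29, 11, 29)
w2 = Aw1 = (7·29 + 5·11 + 3·29; 5·29 + 1·11 + 1·29; 3·29 + 1·11 + 6·29) = (345, 185, 272)
w3 = Aw2 = (4156, 2182, 2852)
w4 = Aw3 = (48558, 25814, 31762)
The requested component of w4 is 31762.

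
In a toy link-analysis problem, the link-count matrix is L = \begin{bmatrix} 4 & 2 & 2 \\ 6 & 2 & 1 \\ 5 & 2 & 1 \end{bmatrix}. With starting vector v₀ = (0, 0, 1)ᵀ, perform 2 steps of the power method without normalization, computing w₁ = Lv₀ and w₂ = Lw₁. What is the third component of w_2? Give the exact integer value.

w1 = Lv₀ = (2, 1, 1)
w2 = Lw1 = (12, 15, 13)
The requested component of w2 is 13.

13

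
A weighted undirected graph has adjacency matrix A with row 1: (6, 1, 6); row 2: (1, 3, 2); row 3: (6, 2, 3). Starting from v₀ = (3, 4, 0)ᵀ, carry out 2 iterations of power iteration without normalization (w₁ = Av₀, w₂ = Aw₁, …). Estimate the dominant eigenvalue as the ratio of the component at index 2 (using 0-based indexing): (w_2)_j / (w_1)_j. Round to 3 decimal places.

w1 = Av₀ = (6·3 + 1·4 + 6·0; 1·3 + 3·4 + 2·0; 6·3 + 2·4 + 3·0) = (22, 15, 26)
w2 = Aw1 = (6·22 + 1·15 + 6·26; 1·22 + 3·15 + 2·26; 6·22 + 2·15 + 3·26) = (303, 119, 240)
Ratio at component: 240 / 26 = 9.231

λ ≈ 9.231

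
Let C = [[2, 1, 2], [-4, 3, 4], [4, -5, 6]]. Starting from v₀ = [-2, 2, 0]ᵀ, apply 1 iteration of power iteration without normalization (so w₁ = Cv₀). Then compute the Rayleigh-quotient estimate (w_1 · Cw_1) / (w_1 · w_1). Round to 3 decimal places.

5.901

w1 = Cv₀ = (2·(-2) + 1·2 + 2·0; (-4)·(-2) + 3·2 + 4·0; 4·(-2) + (-5)·2 + 6·0) = (-2, 14, -18)
Cw1 = (-26, -22, -186)
w1·Cw1 = (-2)·(-26) + 14·(-22) + (-18)·(-186) = 3092; w1·w1 = (-2)·(-2) + 14·14 + (-18)·(-18) = 524
λ ≈ 3092/524 = 5.901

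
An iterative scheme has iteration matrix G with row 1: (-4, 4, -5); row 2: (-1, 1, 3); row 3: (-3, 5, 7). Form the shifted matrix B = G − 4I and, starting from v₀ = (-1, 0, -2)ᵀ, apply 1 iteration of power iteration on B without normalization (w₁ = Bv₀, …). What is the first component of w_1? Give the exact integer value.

B = G − 4I has rows (-8, 4, -5); (-1, -3, 3); (-3, 5, 3)
w1 = Bv₀ = ((-8)·(-1) + 4·0 + (-5)·(-2); (-1)·(-1) + (-3)·0 + 3·(-2); (-3)·(-1) + 5·0 + 3·(-2)) = (18, -5, -3)
Requested component of w1: 18

18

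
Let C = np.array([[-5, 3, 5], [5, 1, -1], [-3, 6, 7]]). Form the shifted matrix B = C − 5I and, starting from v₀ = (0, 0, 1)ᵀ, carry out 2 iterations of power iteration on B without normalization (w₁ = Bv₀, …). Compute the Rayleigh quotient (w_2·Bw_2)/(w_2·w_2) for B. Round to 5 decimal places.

B = C − 5I has rows (-10, 3, 5); (5, -4, -1); (-3, 6, 2)
w1 = Bv₀ = ((-10)·0 + 3·0 + 5·1; 5·0 + (-4)·0 + (-1)·1; (-3)·0 + 6·0 + 2·1) = (5, -1, 2)
w2 = Bw1 = ((-10)·5 + 3·(-1) + 5·2; 5·5 + (-4)·(-1) + (-1)·2; (-3)·5 + 6·(-1) + 2·2) = (-43, 27, -17)
Bw2 = (426, -306, 257)
w2·Bw2 = -30949; w2·w2 = 2867; μ ≈ -30949/2867 = -10.79491

μ ≈ -10.79491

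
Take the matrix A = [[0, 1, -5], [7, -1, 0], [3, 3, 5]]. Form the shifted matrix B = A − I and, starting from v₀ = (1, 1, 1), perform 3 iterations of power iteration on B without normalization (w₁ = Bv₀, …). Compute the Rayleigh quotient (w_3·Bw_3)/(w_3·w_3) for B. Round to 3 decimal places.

2.853

B = A − I has rows (-1, 1, -5); (7, -2, 0); (3, 3, 4)
w1 = Bv₀ = (-5, 5, 10)
w2 = Bw1 = (-40, -45, 40)
w3 = Bw2 = (-205, -190, -95)
Bw3 = (490, -1055, -1565)
w3·Bw3 = 248675; w3·w3 = 87150; μ ≈ 248675/87150 = 2.853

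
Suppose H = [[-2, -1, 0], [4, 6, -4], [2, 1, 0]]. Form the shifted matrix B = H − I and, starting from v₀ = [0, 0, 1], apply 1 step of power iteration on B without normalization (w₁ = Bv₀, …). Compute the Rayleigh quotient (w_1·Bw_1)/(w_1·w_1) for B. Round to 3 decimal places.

B = H − I has rows (-3, -1, 0); (4, 5, -4); (2, 1, -1)
w1 = Bv₀ = ((-3)·0 + (-1)·0 + 0·1; 4·0 + 5·0 + (-4)·1; 2·0 + 1·0 + (-1)·1) = (0, -4, -1)
Bw1 = (4, -16, -3)
w1·Bw1 = 67; w1·w1 = 17; μ ≈ 67/17 = 3.941

3.941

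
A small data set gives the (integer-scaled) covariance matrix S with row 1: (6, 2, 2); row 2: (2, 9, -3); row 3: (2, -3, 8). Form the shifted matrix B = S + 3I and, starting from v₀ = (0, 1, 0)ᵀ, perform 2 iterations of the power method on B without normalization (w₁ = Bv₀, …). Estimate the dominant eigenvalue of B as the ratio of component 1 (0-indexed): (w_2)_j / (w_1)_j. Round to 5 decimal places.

μ ≈ 13.08333

B = S + 3I has rows (9, 2, 2); (2, 12, -3); (2, -3, 11)
w1 = Bv₀ = (2, 12, -3)
w2 = Bw1 = (36, 157, -65)
Ratio: 157/12 = 13.08333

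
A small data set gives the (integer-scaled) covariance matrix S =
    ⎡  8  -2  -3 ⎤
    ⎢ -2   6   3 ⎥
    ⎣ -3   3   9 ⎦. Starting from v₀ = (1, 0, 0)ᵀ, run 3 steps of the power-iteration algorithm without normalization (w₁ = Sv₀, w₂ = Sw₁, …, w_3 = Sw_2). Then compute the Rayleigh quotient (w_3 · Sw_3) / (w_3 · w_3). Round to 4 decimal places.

w1 = Sv₀ = (8, -2, -3)
w2 = Sw1 = (77, -37, -57)
w3 = Sw2 = (861, -547, -855)
Sw3 = (10547, -7569, -11919)
w3·Sw3 = 861·10547 + (-547)·(-7569) + (-855)·(-11919) = 23411955; w3·w3 = 861·861 + (-547)·(-547) + (-855)·(-855) = 1771555
λ ≈ 23411955/1771555 = 13.2155

13.2155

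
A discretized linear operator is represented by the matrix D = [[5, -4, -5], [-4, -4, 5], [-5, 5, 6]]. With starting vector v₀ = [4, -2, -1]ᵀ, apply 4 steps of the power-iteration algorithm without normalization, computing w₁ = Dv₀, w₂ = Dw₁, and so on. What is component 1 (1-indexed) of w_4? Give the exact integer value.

67192

w1 = Dv₀ = (33, -13, -36)
w2 = Dw1 = (397, -260, -446)
w3 = Dw2 = (5255, -2778, -5961)
w4 = Dw3 = (67192, -39713, -75931)
The requested component of w4 is 67192.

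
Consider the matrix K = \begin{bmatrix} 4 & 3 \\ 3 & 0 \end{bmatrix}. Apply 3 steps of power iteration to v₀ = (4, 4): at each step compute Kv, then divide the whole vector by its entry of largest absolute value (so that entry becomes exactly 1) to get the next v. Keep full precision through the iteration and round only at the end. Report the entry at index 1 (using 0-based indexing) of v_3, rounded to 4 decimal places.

Kv0 = (28.00000, 12.00000); divide by 28.00000 → v1 = (1.00000, 0.42857)
Kv1 = (5.28571, 3.00000); divide by 5.28571 → v2 = (1.00000, 0.56757)
Kv2 = (5.70270, 3.00000); divide by 5.70270 → v3 = (1.00000, 0.52607)
Requested entry of v3: 444/844 = 0.5261

0.5261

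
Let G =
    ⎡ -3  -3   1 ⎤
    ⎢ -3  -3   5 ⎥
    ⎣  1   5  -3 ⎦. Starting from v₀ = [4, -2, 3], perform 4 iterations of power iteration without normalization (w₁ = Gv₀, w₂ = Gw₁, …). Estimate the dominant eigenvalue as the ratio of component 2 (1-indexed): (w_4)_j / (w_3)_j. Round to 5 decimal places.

-9.38376

w1 = Gv₀ = ((-3)·4 + (-3)·(-2) + 1·3; (-3)·4 + (-3)·(-2) + 5·3; 1·4 + 5·(-2) + (-3)·3) = (-3, 9, -15)
w2 = Gw1 = ((-3)·(-3) + (-3)·9 + 1·(-15); (-3)·(-3) + (-3)·9 + 5·(-15); 1·(-3) + 5·9 + (-3)·(-15)) = (-33, -93, 87)
w3 = Gw2 = (465, 813, -759)
w4 = Gw3 = (-4593, -7629, 6807)
Ratio at component: -7629 / 813 = -9.38376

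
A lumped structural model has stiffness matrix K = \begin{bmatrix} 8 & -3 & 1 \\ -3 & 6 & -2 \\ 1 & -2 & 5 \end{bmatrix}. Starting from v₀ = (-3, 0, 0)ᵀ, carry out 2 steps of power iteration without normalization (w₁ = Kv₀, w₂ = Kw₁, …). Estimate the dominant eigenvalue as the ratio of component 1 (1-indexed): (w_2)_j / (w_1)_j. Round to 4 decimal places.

w1 = Kv₀ = (-24, 9, -3)
w2 = Kw1 = (-222, 132, -57)
Ratio at component: -222 / -24 = 9.2500

λ ≈ 9.2500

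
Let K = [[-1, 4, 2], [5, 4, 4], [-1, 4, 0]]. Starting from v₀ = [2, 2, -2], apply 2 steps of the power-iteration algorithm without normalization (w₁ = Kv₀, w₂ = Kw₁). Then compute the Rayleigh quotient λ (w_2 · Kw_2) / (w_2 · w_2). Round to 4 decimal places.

8.1847

w1 = Kv₀ = (2, 10, 6)
w2 = Kw1 = (50, 74, 38)
Kw2 = (322, 698, 246)
w2·Kw2 = 50·322 + 74·698 + 38·246 = 77100; w2·w2 = 50·50 + 74·74 + 38·38 = 9420
λ ≈ 77100/9420 = 8.1847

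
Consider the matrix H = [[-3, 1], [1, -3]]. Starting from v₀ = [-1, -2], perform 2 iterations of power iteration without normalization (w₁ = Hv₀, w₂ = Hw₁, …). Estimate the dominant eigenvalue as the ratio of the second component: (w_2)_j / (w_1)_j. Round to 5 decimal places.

-2.80000

w1 = Hv₀ = ((-3)·(-1) + 1·(-2); 1·(-1) + (-3)·(-2)) = (1, 5)
w2 = Hw1 = ((-3)·1 + 1·5; 1·1 + (-3)·5) = (2, -14)
Ratio at component: -14 / 5 = -2.80000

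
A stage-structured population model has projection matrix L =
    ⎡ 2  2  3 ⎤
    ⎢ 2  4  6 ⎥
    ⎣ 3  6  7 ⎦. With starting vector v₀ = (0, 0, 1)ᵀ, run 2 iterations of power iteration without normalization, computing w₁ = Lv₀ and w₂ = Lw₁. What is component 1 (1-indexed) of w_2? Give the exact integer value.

39

w1 = Lv₀ = (2·0 + 2·0 + 3·1; 2·0 + 4·0 + 6·1; 3·0 + 6·0 + 7·1) = (3, 6, 7)
w2 = Lw1 = (2·3 + 2·6 + 3·7; 2·3 + 4·6 + 6·7; 3·3 + 6·6 + 7·7) = (39, 72, 94)
The requested component of w2 is 39.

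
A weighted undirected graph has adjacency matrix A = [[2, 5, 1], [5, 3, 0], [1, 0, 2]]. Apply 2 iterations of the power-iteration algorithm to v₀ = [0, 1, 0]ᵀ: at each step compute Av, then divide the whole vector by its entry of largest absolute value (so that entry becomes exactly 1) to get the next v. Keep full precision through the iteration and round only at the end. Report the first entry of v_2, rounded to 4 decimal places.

0.7353

Av0 = (5.00000, 3.00000, 0.00000); divide by 5.00000 → v1 = (1.00000, 0.60000, 0.00000)
Av1 = (5.00000, 6.80000, 1.00000); divide by 6.80000 → v2 = (0.73529, 1.00000, 0.14706)
Requested entry of v2: 25/34 = 0.7353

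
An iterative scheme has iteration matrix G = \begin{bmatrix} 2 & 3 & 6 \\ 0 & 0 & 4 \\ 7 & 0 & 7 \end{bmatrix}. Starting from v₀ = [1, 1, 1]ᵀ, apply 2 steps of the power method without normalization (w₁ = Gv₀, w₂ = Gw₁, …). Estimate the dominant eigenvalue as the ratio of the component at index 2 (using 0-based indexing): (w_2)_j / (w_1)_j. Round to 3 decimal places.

λ ≈ 12.500

w1 = Gv₀ = (11, 4, 14)
w2 = Gw1 = (118, 56, 175)
Ratio at component: 175 / 14 = 12.500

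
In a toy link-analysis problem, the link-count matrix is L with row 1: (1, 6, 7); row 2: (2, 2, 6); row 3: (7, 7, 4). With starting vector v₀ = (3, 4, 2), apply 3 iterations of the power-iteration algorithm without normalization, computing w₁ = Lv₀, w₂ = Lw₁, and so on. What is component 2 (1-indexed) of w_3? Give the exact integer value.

6326

w1 = Lv₀ = (41, 26, 57)
w2 = Lw1 = (596, 476, 697)
w3 = Lw2 = (8331, 6326, 10292)
The requested component of w3 is 6326.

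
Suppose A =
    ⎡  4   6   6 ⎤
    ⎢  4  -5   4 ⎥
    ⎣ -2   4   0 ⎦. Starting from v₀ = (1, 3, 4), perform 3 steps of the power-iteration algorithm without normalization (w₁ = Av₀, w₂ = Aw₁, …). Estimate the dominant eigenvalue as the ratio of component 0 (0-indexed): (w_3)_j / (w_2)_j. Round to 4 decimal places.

w1 = Av₀ = (4·1 + 6·3 + 6·4; 4·1 + (-5)·3 + 4·4; (-2)·1 + 4·3 + 0·4) = (46, 5, 10)
w2 = Aw1 = (4·46 + 6·5 + 6·10; 4·46 + (-5)·5 + 4·10; (-2)·46 + 4·5 + 0·10) = (274, 199, -72)
w3 = Aw2 = (1858, -187, 248)
Ratio at component: 1858 / 274 = 6.7810

λ ≈ 6.7810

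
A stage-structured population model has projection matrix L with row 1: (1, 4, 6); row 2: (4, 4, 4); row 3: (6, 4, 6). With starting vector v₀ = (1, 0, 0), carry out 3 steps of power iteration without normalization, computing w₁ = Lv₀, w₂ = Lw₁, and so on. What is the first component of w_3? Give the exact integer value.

577

w1 = Lv₀ = (1, 4, 6)
w2 = Lw1 = (53, 44, 58)
w3 = Lw2 = (577, 620, 842)
The requested component of w3 is 577.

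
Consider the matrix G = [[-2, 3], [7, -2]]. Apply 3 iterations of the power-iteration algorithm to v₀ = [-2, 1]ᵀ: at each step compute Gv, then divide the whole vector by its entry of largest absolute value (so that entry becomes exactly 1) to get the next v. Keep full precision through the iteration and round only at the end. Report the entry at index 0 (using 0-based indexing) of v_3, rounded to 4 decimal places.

-0.6158

Gv0 = (7.00000, -16.00000); divide by -16.00000 → v1 = (-0.43750, 1.00000)
Gv1 = (3.87500, -5.06250); divide by -5.06250 → v2 = (-0.76543, 1.00000)
Gv2 = (4.53086, -7.35802); divide by -7.35802 → v3 = (-0.61577, 1.00000)
Requested entry of v3: 367/-596 = -0.6158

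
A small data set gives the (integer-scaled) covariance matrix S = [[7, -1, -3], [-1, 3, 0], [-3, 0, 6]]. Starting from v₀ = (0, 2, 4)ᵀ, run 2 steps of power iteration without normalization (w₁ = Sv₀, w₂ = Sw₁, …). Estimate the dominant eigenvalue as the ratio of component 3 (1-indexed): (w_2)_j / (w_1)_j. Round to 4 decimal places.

λ ≈ 7.7500

w1 = Sv₀ = (7·0 + (-1)·2 + (-3)·4; (-1)·0 + 3·2 + 0·4; (-3)·0 + 0·2 + 6·4) = (-14, 6, 24)
w2 = Sw1 = (7·(-14) + (-1)·6 + (-3)·24; (-1)·(-14) + 3·6 + 0·24; (-3)·(-14) + 0·6 + 6·24) = (-176, 32, 186)
Ratio at component: 186 / 24 = 7.7500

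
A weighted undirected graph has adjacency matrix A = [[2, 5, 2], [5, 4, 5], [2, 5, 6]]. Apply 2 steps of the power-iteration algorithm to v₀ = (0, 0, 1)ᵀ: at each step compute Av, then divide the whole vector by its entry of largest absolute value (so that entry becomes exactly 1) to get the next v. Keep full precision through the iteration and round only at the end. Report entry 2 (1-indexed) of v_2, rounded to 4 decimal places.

Av0 = (2.00000, 5.00000, 6.00000); divide by 6.00000 → v1 = (0.33333, 0.83333, 1.00000)
Av1 = (6.83333, 10.00000, 10.83333); divide by 10.83333 → v2 = (0.63077, 0.92308, 1.00000)
Requested entry of v2: 60/65 = 0.9231

0.9231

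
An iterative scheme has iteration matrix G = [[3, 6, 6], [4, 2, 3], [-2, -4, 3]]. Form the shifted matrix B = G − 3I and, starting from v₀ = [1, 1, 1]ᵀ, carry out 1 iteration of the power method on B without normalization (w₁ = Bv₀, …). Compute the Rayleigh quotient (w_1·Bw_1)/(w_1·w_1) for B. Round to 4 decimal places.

B = G − 3I has rows (0, 6, 6); (4, -1, 3); (-2, -4, 0)
w1 = Bv₀ = (0·1 + 6·1 + 6·1; 4·1 + (-1)·1 + 3·1; (-2)·1 + (-4)·1 + 0·1) = (12, 6, -6)
Bw1 = (0, 24, -48)
w1·Bw1 = 432; w1·w1 = 216; μ ≈ 432/216 = 2.0000

2.0000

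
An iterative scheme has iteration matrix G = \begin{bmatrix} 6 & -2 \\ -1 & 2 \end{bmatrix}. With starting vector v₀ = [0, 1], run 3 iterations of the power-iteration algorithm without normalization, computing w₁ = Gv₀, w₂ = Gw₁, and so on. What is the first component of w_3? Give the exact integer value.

-108

w1 = Gv₀ = (6·0 + (-2)·1; (-1)·0 + 2·1) = (-2, 2)
w2 = Gw1 = (6·(-2) + (-2)·2; (-1)·(-2) + 2·2) = (-16, 6)
w3 = Gw2 = (-108, 28)
The requested component of w3 is -108.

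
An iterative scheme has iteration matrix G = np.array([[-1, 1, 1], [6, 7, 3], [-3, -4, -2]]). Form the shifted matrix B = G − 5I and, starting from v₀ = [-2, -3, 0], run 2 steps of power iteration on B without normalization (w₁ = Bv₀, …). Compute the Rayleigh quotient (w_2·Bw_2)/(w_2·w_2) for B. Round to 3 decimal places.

B = G − 5I has rows (-6, 1, 1); (6, 2, 3); (-3, -4, -7)
w1 = Bv₀ = ((-6)·(-2) + 1·(-3) + 1·0; 6·(-2) + 2·(-3) + 3·0; (-3)·(-2) + (-4)·(-3) + (-7)·0) = (9, -18, 18)
w2 = Bw1 = ((-6)·9 + 1·(-18) + 1·18; 6·9 + 2·(-18) + 3·18; (-3)·9 + (-4)·(-18) + (-7)·18) = (-54, 72, -81)
Bw2 = (315, -423, 441)
w2·Bw2 = -83187; w2·w2 = 14661; μ ≈ -83187/14661 = -5.674

μ ≈ -5.674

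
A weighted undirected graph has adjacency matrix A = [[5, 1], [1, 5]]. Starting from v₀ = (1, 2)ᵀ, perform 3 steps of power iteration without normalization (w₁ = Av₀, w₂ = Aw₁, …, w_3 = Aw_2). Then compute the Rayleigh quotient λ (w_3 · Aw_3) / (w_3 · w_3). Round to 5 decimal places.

λ ≈ 5.98068

w1 = Av₀ = (7, 11)
w2 = Aw1 = (46, 62)
w3 = Aw2 = (292, 356)
Aw3 = (1816, 2072)
w3·Aw3 = 292·1816 + 356·2072 = 1267904; w3·w3 = 292·292 + 356·356 = 212000
λ ≈ 1267904/212000 = 5.98068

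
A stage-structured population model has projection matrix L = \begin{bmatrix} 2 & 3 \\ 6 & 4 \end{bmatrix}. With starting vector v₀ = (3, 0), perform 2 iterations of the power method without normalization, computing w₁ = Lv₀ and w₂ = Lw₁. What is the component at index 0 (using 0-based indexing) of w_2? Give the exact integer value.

w1 = Lv₀ = (2·3 + 3·0; 6·3 + 4·0) = (6, 18)
w2 = Lw1 = (2·6 + 3·18; 6·6 + 4·18) = (66, 108)
The requested component of w2 is 66.

66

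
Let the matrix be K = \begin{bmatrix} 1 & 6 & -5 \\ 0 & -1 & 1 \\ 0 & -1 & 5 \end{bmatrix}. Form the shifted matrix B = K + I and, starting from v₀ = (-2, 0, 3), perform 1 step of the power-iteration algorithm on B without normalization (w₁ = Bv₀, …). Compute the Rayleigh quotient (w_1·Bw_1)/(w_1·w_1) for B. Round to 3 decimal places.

B = K + I has rows (2, 6, -5); (0, 0, 1); (0, -1, 6)
w1 = Bv₀ = (2·(-2) + 6·0 + (-5)·3; 0·(-2) + 0·0 + 1·3; 0·(-2) + (-1)·0 + 6·3) = (-19, 3, 18)
Bw1 = (-110, 18, 105)
w1·Bw1 = 4034; w1·w1 = 694; μ ≈ 4034/694 = 5.813

5.813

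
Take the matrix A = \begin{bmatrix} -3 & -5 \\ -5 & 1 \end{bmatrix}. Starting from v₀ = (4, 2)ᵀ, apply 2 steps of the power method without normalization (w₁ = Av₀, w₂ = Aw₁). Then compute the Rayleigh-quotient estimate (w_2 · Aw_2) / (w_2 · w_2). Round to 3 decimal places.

λ ≈ -6.343

w1 = Av₀ = ((-3)·4 + (-5)·2; (-5)·4 + 1·2) = (-22, -18)
w2 = Aw1 = ((-3)·(-22) + (-5)·(-18); (-5)·(-22) + 1·(-18)) = (156, 92)
Aw2 = (-928, -688)
w2·Aw2 = 156·(-928) + 92·(-688) = -208064; w2·w2 = 156·156 + 92·92 = 32800
λ ≈ -208064/32800 = -6.343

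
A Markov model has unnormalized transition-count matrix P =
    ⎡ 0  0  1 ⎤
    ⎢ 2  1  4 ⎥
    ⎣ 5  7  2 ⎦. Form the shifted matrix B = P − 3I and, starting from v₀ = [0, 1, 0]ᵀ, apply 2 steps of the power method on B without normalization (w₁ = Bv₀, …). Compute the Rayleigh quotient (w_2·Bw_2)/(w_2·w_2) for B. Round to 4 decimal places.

B = P − 3I has rows (-3, 0, 1); (2, -2, 4); (5, 7, -1)
w1 = Bv₀ = ((-3)·0 + 0·1 + 1·0; 2·0 + (-2)·1 + 4·0; 5·0 + 7·1 + (-1)·0) = (0, -2, 7)
w2 = Bw1 = ((-3)·0 + 0·(-2) + 1·7; 2·0 + (-2)·(-2) + 4·7; 5·0 + 7·(-2) + (-1)·7) = (7, 32, -21)
Bw2 = (-42, -134, 280)
w2·Bw2 = -10462; w2·w2 = 1514; μ ≈ -10462/1514 = -6.9102

-6.9102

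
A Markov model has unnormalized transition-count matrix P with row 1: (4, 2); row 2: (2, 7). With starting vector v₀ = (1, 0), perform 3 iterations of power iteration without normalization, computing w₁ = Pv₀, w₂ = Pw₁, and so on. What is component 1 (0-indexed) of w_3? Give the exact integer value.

194

w1 = Pv₀ = (4, 2)
w2 = Pw1 = (20, 22)
w3 = Pw2 = (124, 194)
The requested component of w3 is 194.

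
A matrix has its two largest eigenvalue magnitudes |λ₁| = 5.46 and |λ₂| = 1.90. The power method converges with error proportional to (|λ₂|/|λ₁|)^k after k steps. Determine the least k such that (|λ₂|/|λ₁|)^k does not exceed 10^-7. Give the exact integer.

|λ₂/λ₁| = 1.90/5.46 = 0.34799
Need k ≥ ln(10^-7) / ln(0.34799) = -16.1181 / -1.0556 ≈ 15.269
Smallest integer k satisfying the bound: 16

16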